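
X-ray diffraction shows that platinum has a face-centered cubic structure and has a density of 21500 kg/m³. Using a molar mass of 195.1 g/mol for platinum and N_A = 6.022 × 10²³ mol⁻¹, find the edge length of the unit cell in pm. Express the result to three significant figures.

With Z = 4 atoms per FCC cell, a³ = Z·M/(N_A·ρ) = 4 × 195.1 / (6.022 × 10²³ × 21.50 g/cm³) = 6.028 × 10^-23 cm³.
a = (6.028 × 10^-23)^(1/3) = 3.921 × 10^-8 cm = 392 pm.

392 pm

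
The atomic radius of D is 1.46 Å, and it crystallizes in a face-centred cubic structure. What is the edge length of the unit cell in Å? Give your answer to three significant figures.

In an FCC lattice, atoms touch along the face diagonal, so √2·a = 4r.
a = 4r/√2 = 4 × 1.46 / 1.4142 = 4.13 Å.

4.13 Å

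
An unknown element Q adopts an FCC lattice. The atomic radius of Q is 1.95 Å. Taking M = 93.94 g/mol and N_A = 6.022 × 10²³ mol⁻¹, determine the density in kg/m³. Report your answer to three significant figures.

3720 kg/m³

In an FCC lattice, atoms touch along the face diagonal, so √2·a = 4r, giving a = 5.515 Å = 5.515 × 10^-8 cm.
With Z = 4, ρ = Z·M/(N_A·a³) = 4 × 93.94 / (6.022 × 10²³ × 1.678 × 10^-22) = 3.719 g/cm³ = 3720 kg/m³.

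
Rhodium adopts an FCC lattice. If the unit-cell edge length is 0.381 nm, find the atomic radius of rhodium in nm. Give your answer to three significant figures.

In an FCC lattice, atoms touch along the face diagonal, so √2·a = 4r.
r = √2·a/4 = 1.4142 × 0.381 / 4 = 0.135 nm.

0.135 nm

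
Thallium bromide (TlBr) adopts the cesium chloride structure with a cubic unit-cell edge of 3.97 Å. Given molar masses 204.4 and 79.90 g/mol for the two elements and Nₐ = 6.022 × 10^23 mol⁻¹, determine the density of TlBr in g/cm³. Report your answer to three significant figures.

The cesium chloride structure contains Z = 1 formula unit per cell; M(TlBr) = 204.4 + 79.90 = 284.3 g/mol.
a³ = (3.970 × 10^-8 cm)³ = 6.257 × 10^-23 cm³.
ρ = 1 × 284.3 / (6.022 × 10²³ × 6.257 × 10^-23) = 7.545 g/cm³.

7.55 g/cm³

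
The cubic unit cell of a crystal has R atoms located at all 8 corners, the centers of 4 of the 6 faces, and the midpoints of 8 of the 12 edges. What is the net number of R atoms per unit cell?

5

Corner atoms are shared by 8 cells (1/8 each), face atoms by 2 (1/2 each), edge atoms by 4 (1/4 each).
Net atoms = 8 × 1/8 + 4 × 1/2 + 8 × 1/4 = 1 + 2 + 2 = 5.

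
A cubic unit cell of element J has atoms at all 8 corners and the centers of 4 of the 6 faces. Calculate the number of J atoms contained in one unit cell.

Corner atoms are shared by 8 cells (1/8 each), face atoms by 2 (1/2 each).
Net atoms = 8 × 1/8 + 4 × 1/2 = 1 + 2 = 3.

3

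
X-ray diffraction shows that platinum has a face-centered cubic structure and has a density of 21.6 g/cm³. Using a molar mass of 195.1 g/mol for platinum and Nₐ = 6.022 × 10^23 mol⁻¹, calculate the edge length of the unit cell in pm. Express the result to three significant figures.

With Z = 4 atoms per FCC cell, a³ = Z·M/(N_A·ρ) = 4 × 195.1 / (6.022 × 10²³ × 21.60 g/cm³) = 6.000 × 10^-23 cm³.
a = (6.000 × 10^-23)^(1/3) = 3.915 × 10^-8 cm = 391 pm.

391 pm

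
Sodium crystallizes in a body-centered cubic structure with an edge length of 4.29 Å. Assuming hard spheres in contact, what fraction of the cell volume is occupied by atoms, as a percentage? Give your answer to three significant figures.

In a BCC lattice atoms touch along the body diagonal, so √3·a = 4r, so r = 0.4330a = 1.858 Å.
Packing fraction = Z·(4/3)πr³ / a³ = 2 × (4/3)π × (1.858)³ / (4.29)³ = 0.6802 = 68.0%.

68.0%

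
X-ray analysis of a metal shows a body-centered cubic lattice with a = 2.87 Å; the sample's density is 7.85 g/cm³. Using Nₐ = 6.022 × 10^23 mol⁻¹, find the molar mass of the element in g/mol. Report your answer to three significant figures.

A BCC cell has Z = 2 atoms; a = 2.870 × 10^-8 cm.
M = ρ·N_A·a³/Z = 7.85 × 6.022 × 10²³ × 2.364 × 10^-23 / 2 = 55.9 g/mol.

55.9 g/mol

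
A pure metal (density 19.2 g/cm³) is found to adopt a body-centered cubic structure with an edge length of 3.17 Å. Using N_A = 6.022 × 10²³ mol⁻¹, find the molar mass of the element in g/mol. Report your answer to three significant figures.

184 g/mol

A BCC cell has Z = 2 atoms; a = 3.170 × 10^-8 cm.
M = ρ·N_A·a³/Z = 19.2 × 6.022 × 10²³ × 3.186 × 10^-23 / 2 = 184 g/mol.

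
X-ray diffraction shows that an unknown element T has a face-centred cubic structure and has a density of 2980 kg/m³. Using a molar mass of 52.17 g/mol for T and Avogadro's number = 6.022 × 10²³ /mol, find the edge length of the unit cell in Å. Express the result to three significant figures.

With Z = 4 atoms per FCC cell, a³ = Z·M/(N_A·ρ) = 4 × 52.17 / (6.022 × 10²³ × 2.980 g/cm³) = 1.163 × 10^-22 cm³.
a = (1.163 × 10^-22)^(1/3) = 4.881 × 10^-8 cm = 4.88 Å.

4.88 Å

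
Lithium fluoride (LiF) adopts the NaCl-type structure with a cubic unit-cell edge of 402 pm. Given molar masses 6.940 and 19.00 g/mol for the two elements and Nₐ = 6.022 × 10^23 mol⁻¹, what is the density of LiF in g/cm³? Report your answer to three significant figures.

2.65 g/cm³

The NaCl-type structure contains Z = 4 formula units per cell; M(LiF) = 6.940 + 19.00 = 25.94 g/mol.
a³ = (4.020 × 10^-8 cm)³ = 6.496 × 10^-23 cm³.
ρ = 4 × 25.94 / (6.022 × 10²³ × 6.496 × 10^-23) = 2.652 g/cm³.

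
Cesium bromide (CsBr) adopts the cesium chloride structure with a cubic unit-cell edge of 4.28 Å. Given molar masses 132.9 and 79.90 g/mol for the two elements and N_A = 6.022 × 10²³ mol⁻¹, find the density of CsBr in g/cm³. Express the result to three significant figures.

The cesium chloride structure contains Z = 1 formula unit per cell; M(CsBr) = 132.9 + 79.90 = 212.8 g/mol.
a³ = (4.280 × 10^-8 cm)³ = 7.840 × 10^-23 cm³.
ρ = 1 × 212.8 / (6.022 × 10²³ × 7.840 × 10^-23) = 4.507 g/cm³.

4.51 g/cm³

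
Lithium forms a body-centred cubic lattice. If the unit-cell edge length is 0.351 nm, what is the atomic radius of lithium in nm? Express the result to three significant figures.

In a BCC lattice, atoms touch along the body diagonal, so √3·a = 4r.
r = √3·a/4 = 1.7321 × 0.351 / 4 = 0.152 nm.

0.152 nm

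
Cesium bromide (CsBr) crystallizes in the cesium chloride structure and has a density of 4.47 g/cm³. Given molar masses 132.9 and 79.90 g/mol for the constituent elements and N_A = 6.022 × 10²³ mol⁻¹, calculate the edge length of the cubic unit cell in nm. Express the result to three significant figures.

0.429 nm

M(CsBr) = 212.8 g/mol; Z = 1 formula unit per cell.
a³ = Z·M/(N_A·ρ) = 1 × 212.8 / (6.022 × 10²³ × 4.47) = 7.905 × 10^-23 cm³, so a = 4.292 × 10^-8 cm = 0.429 nm.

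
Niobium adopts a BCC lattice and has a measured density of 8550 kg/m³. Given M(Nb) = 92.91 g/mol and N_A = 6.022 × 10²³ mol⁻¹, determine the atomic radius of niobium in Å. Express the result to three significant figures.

For a BCC cell (Z = 2), a³ = Z·M/(N_A·ρ) = 2 × 92.91 / (6.022 × 10²³ × 8.550) = 3.609 × 10^-23 cm³, so a = 3.305 × 10^-8 cm = 3.305 Å.
Atoms touch along the body diagonal, so √3·a = 4r, so r = 0.4330 × a = 1.43 Å.

1.43 Å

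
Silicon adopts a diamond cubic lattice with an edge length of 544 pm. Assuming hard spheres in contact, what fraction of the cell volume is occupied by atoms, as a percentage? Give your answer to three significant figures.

In a diamond cubic lattice nearest neighbors lie along the body diagonal with √3·a = 8r, so r = 0.2165a = 117.8 pm.
Packing fraction = Z·(4/3)πr³ / a³ = 8 × (4/3)π × (117.8)³ / (544)³ = 0.3401 = 34.0%.

34.0%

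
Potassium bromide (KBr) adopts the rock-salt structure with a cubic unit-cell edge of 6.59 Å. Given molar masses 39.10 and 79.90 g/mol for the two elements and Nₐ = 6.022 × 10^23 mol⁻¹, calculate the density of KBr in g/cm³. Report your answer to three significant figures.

2.76 g/cm³

The rock-salt structure contains Z = 4 formula units per cell; M(KBr) = 39.10 + 79.90 = 119.0 g/mol.
a³ = (6.590 × 10^-8 cm)³ = 2.862 × 10^-22 cm³.
ρ = 4 × 119.0 / (6.022 × 10²³ × 2.862 × 10^-22) = 2.762 g/cm³.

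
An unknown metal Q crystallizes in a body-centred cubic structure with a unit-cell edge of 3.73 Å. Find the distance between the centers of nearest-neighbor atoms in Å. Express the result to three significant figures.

In a BCC structure, atoms touch along the body diagonal, so √3·a = 4r; the nearest-neighbor distance equals 2r = 0.8660·a.
d = 0.8660 × 3.73 = 3.23 Å.

3.23 Å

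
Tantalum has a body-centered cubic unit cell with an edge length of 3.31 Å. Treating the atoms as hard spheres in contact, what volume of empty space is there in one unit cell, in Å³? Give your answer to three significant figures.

In a BCC lattice atoms touch along the body diagonal, so √3·a = 4r, so r = 0.4330a = 1.433 Å.
V_cell = a³ = 36.26 Å³; V_atoms = 2 × (4/3)πr³ = 24.67 Å³.
Empty space = 36.26 − 24.67 = 11.6 Å³.

11.6 Å³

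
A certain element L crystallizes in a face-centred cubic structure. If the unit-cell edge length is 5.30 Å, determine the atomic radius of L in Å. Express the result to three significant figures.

1.87 Å

In an FCC lattice, atoms touch along the face diagonal, so √2·a = 4r.
r = √2·a/4 = 1.4142 × 5.30 / 4 = 1.87 Å.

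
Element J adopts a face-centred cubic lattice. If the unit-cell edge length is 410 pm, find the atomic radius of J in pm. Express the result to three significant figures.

145 pm

In an FCC lattice, atoms touch along the face diagonal, so √2·a = 4r.
r = √2·a/4 = 1.4142 × 410 / 4 = 145 pm.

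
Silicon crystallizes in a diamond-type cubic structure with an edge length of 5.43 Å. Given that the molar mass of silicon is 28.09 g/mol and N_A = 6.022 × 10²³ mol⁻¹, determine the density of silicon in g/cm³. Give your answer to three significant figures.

2.33 g/cm³

A diamond cubic unit cell contains Z = 8 atoms.
Cell volume: a³ = (5.43 Å)³ = (5.430 × 10^-8 cm)³ = 1.601 × 10^-22 cm³.
ρ = Z·M/(N_A·a³) = 8 × 28.09 / (6.022 × 10²³ × 1.601 × 10^-22) = 2.331 g/cm³.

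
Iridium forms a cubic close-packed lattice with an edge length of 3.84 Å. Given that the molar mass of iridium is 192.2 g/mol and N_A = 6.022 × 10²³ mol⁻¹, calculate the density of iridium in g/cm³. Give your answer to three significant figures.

22.5 g/cm³

An FCC unit cell contains Z = 4 atoms.
Cell volume: a³ = (3.84 Å)³ = (3.840 × 10^-8 cm)³ = 5.662 × 10^-23 cm³.
ρ = Z·M/(N_A·a³) = 4 × 192.2 / (6.022 × 10²³ × 5.662 × 10^-23) = 22.55 g/cm³.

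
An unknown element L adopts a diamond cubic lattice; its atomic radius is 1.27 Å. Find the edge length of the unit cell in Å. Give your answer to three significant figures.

In a diamond cubic lattice, nearest neighbors lie along the body diagonal with √3·a = 8r.
a = 8r/√3 = 8 × 1.27 / 1.7321 = 5.87 Å.

5.87 Å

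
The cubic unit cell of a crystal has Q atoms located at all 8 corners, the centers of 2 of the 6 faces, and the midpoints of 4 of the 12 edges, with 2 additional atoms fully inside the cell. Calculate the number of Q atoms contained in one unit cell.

5

Corner atoms are shared by 8 cells (1/8 each), face atoms by 2 (1/2 each), edge atoms by 4 (1/4 each), interior atoms are unshared.
Net atoms = 8 × 1/8 + 2 × 1/2 + 4 × 1/4 + 2 = 1 + 1 + 1 + 2 = 5.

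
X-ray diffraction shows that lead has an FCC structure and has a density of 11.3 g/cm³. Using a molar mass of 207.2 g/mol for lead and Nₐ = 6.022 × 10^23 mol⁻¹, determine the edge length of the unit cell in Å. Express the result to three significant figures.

4.96 Å

With Z = 4 atoms per FCC cell, a³ = Z·M/(N_A·ρ) = 4 × 207.2 / (6.022 × 10²³ × 11.30 g/cm³) = 1.218 × 10^-22 cm³.
a = (1.218 × 10^-22)^(1/3) = 4.957 × 10^-8 cm = 4.96 Å.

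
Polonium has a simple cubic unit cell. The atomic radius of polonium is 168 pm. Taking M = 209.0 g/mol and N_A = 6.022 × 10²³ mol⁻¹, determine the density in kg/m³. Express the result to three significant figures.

9150 kg/m³

In a simple cubic lattice, atoms touch along the cell edge, so a = 2r, giving a = 336.0 pm = 3.360 × 10^-8 cm.
With Z = 1, ρ = Z·M/(N_A·a³) = 1 × 209.0 / (6.022 × 10²³ × 3.793 × 10^-23) = 9.149 g/cm³ = 9150 kg/m³.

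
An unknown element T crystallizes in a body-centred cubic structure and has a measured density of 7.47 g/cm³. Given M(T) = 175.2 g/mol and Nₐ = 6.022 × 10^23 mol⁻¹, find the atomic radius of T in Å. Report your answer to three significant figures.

For a BCC cell (Z = 2), a³ = Z·M/(N_A·ρ) = 2 × 175.2 / (6.022 × 10²³ × 7.470) = 7.789 × 10^-23 cm³, so a = 4.271 × 10^-8 cm = 4.271 Å.
Atoms touch along the body diagonal, so √3·a = 4r, so r = 0.4330 × a = 1.85 Å.

1.85 Å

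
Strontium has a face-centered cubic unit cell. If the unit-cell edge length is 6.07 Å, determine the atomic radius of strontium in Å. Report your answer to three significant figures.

2.15 Å

In an FCC lattice, atoms touch along the face diagonal, so √2·a = 4r.
r = √2·a/4 = 1.4142 × 6.07 / 4 = 2.15 Å.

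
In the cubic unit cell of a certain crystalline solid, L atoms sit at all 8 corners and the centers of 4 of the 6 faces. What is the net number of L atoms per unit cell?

Corner atoms are shared by 8 cells (1/8 each), face atoms by 2 (1/2 each).
Net atoms = 8 × 1/8 + 4 × 1/2 = 1 + 2 = 3.

3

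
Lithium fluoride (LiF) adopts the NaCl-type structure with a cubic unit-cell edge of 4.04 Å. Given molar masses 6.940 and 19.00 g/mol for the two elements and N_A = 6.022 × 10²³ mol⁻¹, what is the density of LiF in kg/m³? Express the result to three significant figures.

2610 kg/m³

The NaCl-type structure contains Z = 4 formula units per cell; M(LiF) = 6.940 + 19.00 = 25.94 g/mol.
a³ = (4.040 × 10^-8 cm)³ = 6.594 × 10^-23 cm³.
ρ = 4 × 25.94 / (6.022 × 10²³ × 6.594 × 10^-23) = 2.613 g/cm³ = 2610 kg/m³.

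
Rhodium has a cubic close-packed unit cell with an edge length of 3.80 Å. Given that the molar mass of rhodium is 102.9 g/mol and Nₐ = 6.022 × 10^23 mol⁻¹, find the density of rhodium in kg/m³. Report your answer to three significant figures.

12500 kg/m³

An FCC unit cell contains Z = 4 atoms.
Cell volume: a³ = (3.80 Å)³ = (3.800 × 10^-8 cm)³ = 5.487 × 10^-23 cm³.
ρ = Z·M/(N_A·a³) = 4 × 102.9 / (6.022 × 10²³ × 5.487 × 10^-23) = 12.46 g/cm³ = 12500 kg/m³.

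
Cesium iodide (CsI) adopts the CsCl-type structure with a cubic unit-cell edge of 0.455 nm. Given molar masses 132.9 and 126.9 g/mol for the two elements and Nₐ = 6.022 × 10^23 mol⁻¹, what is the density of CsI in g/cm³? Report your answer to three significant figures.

4.58 g/cm³

The CsCl-type structure contains Z = 1 formula unit per cell; M(CsI) = 132.9 + 126.9 = 259.8 g/mol.
a³ = (4.550 × 10^-8 cm)³ = 9.420 × 10^-23 cm³.
ρ = 1 × 259.8 / (6.022 × 10²³ × 9.420 × 10^-23) = 4.580 g/cm³.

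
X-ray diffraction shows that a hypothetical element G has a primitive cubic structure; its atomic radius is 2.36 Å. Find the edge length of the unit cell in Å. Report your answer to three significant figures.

In a simple cubic lattice, atoms touch along the cell edge, so a = 2r.
a = 2r = 2 × 2.36 = 4.72 Å.

4.72 Å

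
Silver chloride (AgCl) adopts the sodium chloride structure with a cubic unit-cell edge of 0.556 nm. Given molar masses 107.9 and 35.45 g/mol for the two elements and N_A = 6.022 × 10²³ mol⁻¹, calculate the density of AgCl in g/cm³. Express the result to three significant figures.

The sodium chloride structure contains Z = 4 formula units per cell; M(AgCl) = 107.9 + 35.45 = 143.35 g/mol.
a³ = (5.560 × 10^-8 cm)³ = 1.719 × 10^-22 cm³.
ρ = 4 × 143.35 / (6.022 × 10²³ × 1.719 × 10^-22) = 5.540 g/cm³.

5.54 g/cm³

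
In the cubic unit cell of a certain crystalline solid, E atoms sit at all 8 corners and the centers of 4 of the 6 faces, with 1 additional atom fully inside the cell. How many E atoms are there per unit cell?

Corner atoms are shared by 8 cells (1/8 each), face atoms by 2 (1/2 each), interior atoms are unshared.
Net atoms = 8 × 1/8 + 4 × 1/2 + 1 = 1 + 2 + 1 = 4.

4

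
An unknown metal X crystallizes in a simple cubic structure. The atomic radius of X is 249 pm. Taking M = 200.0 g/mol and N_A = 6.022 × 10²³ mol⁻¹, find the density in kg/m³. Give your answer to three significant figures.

2690 kg/m³

In a simple cubic lattice, atoms touch along the cell edge, so a = 2r, giving a = 498.0 pm = 4.980 × 10^-8 cm.
With Z = 1, ρ = Z·M/(N_A·a³) = 1 × 200.0 / (6.022 × 10²³ × 1.235 × 10^-22) = 2.689 g/cm³ = 2690 kg/m³.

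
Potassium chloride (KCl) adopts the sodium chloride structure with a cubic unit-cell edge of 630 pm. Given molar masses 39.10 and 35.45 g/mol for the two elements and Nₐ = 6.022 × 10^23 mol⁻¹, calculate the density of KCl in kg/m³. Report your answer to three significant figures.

The sodium chloride structure contains Z = 4 formula units per cell; M(KCl) = 39.10 + 35.45 = 74.55 g/mol.
a³ = (6.300 × 10^-8 cm)³ = 2.500 × 10^-22 cm³.
ρ = 4 × 74.55 / (6.022 × 10²³ × 2.500 × 10^-22) = 1.980 g/cm³ = 1980 kg/m³.

1980 kg/m³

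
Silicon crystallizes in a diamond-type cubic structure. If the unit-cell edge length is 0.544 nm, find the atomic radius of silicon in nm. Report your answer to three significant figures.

In a diamond cubic lattice, nearest neighbors lie along the body diagonal with √3·a = 8r.
r = √3·a/8 = 1.7321 × 0.544 / 8 = 0.118 nm.

0.118 nm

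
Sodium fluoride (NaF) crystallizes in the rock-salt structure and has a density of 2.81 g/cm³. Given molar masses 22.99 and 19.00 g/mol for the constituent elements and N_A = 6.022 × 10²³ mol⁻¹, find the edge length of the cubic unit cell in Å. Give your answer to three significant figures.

4.63 Å

M(NaF) = 41.99 g/mol; Z = 4 formula units per cell.
a³ = Z·M/(N_A·ρ) = 4 × 41.99 / (6.022 × 10²³ × 2.81) = 9.926 × 10^-23 cm³, so a = 4.630 × 10^-8 cm = 4.63 Å.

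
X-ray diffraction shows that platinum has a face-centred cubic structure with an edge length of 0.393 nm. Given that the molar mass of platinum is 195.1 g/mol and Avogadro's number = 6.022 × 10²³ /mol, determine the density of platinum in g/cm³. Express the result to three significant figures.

21.4 g/cm³

An FCC unit cell contains Z = 4 atoms.
Cell volume: a³ = (0.393 nm)³ = (3.930 × 10^-8 cm)³ = 6.070 × 10^-23 cm³.
ρ = Z·M/(N_A·a³) = 4 × 195.1 / (6.022 × 10²³ × 6.070 × 10^-23) = 21.35 g/cm³.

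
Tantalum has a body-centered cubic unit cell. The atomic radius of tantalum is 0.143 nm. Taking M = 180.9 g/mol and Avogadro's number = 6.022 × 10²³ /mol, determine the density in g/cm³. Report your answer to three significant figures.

16.7 g/cm³

In a BCC lattice, atoms touch along the body diagonal, so √3·a = 4r, giving a = 0.3302 nm = 3.302 × 10^-8 cm.
With Z = 2, ρ = Z·M/(N_A·a³) = 2 × 180.9 / (6.022 × 10²³ × 3.602 × 10^-23) = 16.68 g/cm³.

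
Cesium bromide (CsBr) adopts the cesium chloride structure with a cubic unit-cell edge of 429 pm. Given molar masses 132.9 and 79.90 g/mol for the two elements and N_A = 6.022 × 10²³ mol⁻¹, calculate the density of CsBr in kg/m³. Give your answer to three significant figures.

4480 kg/m³

The cesium chloride structure contains Z = 1 formula unit per cell; M(CsBr) = 132.9 + 79.90 = 212.8 g/mol.
a³ = (4.290 × 10^-8 cm)³ = 7.895 × 10^-23 cm³.
ρ = 1 × 212.8 / (6.022 × 10²³ × 7.895 × 10^-23) = 4.476 g/cm³ = 4480 kg/m³.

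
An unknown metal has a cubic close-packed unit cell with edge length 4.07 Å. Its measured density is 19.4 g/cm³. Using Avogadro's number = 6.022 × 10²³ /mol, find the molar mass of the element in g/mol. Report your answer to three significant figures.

An FCC cell has Z = 4 atoms; a = 4.070 × 10^-8 cm.
M = ρ·N_A·a³/Z = 19.4 × 6.022 × 10²³ × 6.742 × 10^-23 / 4 = 197 g/mol.

197 g/mol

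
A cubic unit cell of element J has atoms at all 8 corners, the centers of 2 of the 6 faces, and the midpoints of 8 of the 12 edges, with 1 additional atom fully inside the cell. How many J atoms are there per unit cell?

5

Corner atoms are shared by 8 cells (1/8 each), face atoms by 2 (1/2 each), edge atoms by 4 (1/4 each), interior atoms are unshared.
Net atoms = 8 × 1/8 + 2 × 1/2 + 8 × 1/4 + 1 = 1 + 1 + 2 + 1 = 5.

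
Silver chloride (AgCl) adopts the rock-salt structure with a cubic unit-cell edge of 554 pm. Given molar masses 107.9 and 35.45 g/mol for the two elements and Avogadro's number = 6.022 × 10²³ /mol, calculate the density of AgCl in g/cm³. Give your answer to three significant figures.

5.60 g/cm³

The rock-salt structure contains Z = 4 formula units per cell; M(AgCl) = 107.9 + 35.45 = 143.35 g/mol.
a³ = (5.540 × 10^-8 cm)³ = 1.700 × 10^-22 cm³.
ρ = 4 × 143.35 / (6.022 × 10²³ × 1.700 × 10^-22) = 5.600 g/cm³.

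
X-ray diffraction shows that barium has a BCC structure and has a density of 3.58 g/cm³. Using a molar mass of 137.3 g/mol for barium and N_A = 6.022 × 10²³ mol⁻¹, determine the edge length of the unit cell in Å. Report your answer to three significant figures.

With Z = 2 atoms per BCC cell, a³ = Z·M/(N_A·ρ) = 2 × 137.3 / (6.022 × 10²³ × 3.580 g/cm³) = 1.274 × 10^-22 cm³.
a = (1.274 × 10^-22)^(1/3) = 5.031 × 10^-8 cm = 5.03 Å.

5.03 Å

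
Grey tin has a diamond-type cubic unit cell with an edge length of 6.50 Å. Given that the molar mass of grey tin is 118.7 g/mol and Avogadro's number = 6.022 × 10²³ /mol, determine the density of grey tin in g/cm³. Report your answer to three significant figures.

5.74 g/cm³

A diamond cubic unit cell contains Z = 8 atoms.
Cell volume: a³ = (6.50 Å)³ = (6.500 × 10^-8 cm)³ = 2.746 × 10^-22 cm³.
ρ = Z·M/(N_A·a³) = 8 × 118.7 / (6.022 × 10²³ × 2.746 × 10^-22) = 5.742 g/cm³.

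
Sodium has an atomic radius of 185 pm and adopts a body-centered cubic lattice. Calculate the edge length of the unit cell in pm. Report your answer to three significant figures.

427 pm

In a BCC lattice, atoms touch along the body diagonal, so √3·a = 4r.
a = 4r/√3 = 4 × 185 / 1.7321 = 427 pm.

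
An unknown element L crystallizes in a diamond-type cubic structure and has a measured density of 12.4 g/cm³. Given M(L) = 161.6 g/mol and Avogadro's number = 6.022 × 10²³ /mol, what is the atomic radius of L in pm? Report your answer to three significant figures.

For a diamond cubic cell (Z = 8), a³ = Z·M/(N_A·ρ) = 8 × 161.6 / (6.022 × 10²³ × 12.40) = 1.731 × 10^-22 cm³, so a = 5.573 × 10^-8 cm = 557.3 pm.
Nearest neighbors lie along the body diagonal with √3·a = 8r, so r = 0.2165 × a = 121 pm.

121 pm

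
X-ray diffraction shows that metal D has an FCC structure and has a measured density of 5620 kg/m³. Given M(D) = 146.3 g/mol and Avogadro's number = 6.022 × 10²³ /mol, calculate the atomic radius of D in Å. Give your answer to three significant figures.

For an FCC cell (Z = 4), a³ = Z·M/(N_A·ρ) = 4 × 146.3 / (6.022 × 10²³ × 5.620) = 1.729 × 10^-22 cm³, so a = 5.571 × 10^-8 cm = 5.571 Å.
Atoms touch along the face diagonal, so √2·a = 4r, so r = 0.3536 × a = 1.97 Å.

1.97 Å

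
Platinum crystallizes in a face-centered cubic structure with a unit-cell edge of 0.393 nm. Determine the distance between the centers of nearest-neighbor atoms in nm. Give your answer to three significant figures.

In an FCC structure, atoms touch along the face diagonal, so √2·a = 4r; the nearest-neighbor distance equals 2r = 0.7071·a.
d = 0.7071 × 0.393 = 0.278 nm.

0.278 nm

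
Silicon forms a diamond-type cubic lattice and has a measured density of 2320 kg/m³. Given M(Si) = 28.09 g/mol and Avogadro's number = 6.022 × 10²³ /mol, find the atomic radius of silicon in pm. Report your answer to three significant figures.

For a diamond cubic cell (Z = 8), a³ = Z·M/(N_A·ρ) = 8 × 28.09 / (6.022 × 10²³ × 2.320) = 1.608 × 10^-22 cm³, so a = 5.438 × 10^-8 cm = 543.8 pm.
Nearest neighbors lie along the body diagonal with √3·a = 8r, so r = 0.2165 × a = 118 pm.

118 pm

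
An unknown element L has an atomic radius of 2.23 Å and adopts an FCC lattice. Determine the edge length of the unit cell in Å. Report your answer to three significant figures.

In an FCC lattice, atoms touch along the face diagonal, so √2·a = 4r.
a = 4r/√2 = 4 × 2.23 / 1.4142 = 6.31 Å.

6.31 Å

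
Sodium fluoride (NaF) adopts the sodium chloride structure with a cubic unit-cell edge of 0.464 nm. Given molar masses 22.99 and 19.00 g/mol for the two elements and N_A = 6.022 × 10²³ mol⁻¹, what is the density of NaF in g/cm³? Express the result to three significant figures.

2.79 g/cm³

The sodium chloride structure contains Z = 4 formula units per cell; M(NaF) = 22.99 + 19.00 = 41.99 g/mol.
a³ = (4.640 × 10^-8 cm)³ = 9.990 × 10^-23 cm³.
ρ = 4 × 41.99 / (6.022 × 10²³ × 9.990 × 10^-23) = 2.792 g/cm³.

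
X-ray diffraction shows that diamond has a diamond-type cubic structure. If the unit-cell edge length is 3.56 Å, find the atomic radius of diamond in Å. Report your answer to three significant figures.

In a diamond cubic lattice, nearest neighbors lie along the body diagonal with √3·a = 8r.
r = √3·a/8 = 1.7321 × 3.56 / 8 = 0.771 Å.

0.771 Å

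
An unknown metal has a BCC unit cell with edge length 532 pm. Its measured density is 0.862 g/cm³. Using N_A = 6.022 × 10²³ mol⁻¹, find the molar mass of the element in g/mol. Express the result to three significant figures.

39.1 g/mol

A BCC cell has Z = 2 atoms; a = 5.320 × 10^-8 cm.
M = ρ·N_A·a³/Z = 0.862 × 6.022 × 10²³ × 1.506 × 10^-22 / 2 = 39.1 g/mol.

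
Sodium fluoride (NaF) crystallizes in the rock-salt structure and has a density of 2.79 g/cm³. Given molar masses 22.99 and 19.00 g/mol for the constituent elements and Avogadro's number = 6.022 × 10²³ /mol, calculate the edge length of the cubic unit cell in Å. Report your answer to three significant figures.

4.64 Å

M(NaF) = 41.99 g/mol; Z = 4 formula units per cell.
a³ = Z·M/(N_A·ρ) = 4 × 41.99 / (6.022 × 10²³ × 2.79) = 9.997 × 10^-23 cm³, so a = 4.641 × 10^-8 cm = 4.64 Å.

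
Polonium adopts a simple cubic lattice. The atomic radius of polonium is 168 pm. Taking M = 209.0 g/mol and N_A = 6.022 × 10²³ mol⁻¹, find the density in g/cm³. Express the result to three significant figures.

In a simple cubic lattice, atoms touch along the cell edge, so a = 2r, giving a = 336.0 pm = 3.360 × 10^-8 cm.
With Z = 1, ρ = Z·M/(N_A·a³) = 1 × 209.0 / (6.022 × 10²³ × 3.793 × 10^-23) = 9.149 g/cm³.

9.15 g/cm³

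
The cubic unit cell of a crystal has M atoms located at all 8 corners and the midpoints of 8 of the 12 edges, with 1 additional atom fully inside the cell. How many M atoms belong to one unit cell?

4

Corner atoms are shared by 8 cells (1/8 each), edge atoms by 4 (1/4 each), interior atoms are unshared.
Net atoms = 8 × 1/8 + 8 × 1/4 + 1 = 1 + 2 + 1 = 4.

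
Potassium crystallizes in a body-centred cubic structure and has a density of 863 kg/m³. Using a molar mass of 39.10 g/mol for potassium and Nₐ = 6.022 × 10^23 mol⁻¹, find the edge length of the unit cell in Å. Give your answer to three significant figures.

With Z = 2 atoms per BCC cell, a³ = Z·M/(N_A·ρ) = 2 × 39.10 / (6.022 × 10²³ × 0.8630 g/cm³) = 1.505 × 10^-22 cm³.
a = (1.505 × 10^-22)^(1/3) = 5.319 × 10^-8 cm = 5.32 Å.

5.32 Å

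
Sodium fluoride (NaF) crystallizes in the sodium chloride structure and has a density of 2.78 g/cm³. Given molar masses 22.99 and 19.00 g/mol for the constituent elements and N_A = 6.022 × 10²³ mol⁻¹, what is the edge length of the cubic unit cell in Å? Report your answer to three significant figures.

4.65 Å

M(NaF) = 41.99 g/mol; Z = 4 formula units per cell.
a³ = Z·M/(N_A·ρ) = 4 × 41.99 / (6.022 × 10²³ × 2.78) = 1.003 × 10^-22 cm³, so a = 4.647 × 10^-8 cm = 4.65 Å.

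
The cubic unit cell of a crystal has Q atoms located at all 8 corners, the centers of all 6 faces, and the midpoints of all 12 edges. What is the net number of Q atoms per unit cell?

7

Corner atoms are shared by 8 cells (1/8 each), face atoms by 2 (1/2 each), edge atoms by 4 (1/4 each).
Net atoms = 8 × 1/8 + 6 × 1/2 + 12 × 1/4 = 1 + 3 + 3 = 7.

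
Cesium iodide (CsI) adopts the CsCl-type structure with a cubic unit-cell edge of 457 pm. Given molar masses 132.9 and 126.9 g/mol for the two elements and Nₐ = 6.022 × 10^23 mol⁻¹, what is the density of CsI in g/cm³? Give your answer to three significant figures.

4.52 g/cm³

The CsCl-type structure contains Z = 1 formula unit per cell; M(CsI) = 132.9 + 126.9 = 259.8 g/mol.
a³ = (4.570 × 10^-8 cm)³ = 9.544 × 10^-23 cm³.
ρ = 1 × 259.8 / (6.022 × 10²³ × 9.544 × 10^-23) = 4.520 g/cm³.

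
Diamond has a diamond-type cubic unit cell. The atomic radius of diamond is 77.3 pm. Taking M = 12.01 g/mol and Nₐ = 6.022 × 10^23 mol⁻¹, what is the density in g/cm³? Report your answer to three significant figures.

In a diamond cubic lattice, nearest neighbors lie along the body diagonal with √3·a = 8r, giving a = 357.0 pm = 3.570 × 10^-8 cm.
With Z = 8, ρ = Z·M/(N_A·a³) = 8 × 12.01 / (6.022 × 10²³ × 4.551 × 10^-23) = 3.506 g/cm³.

3.51 g/cm³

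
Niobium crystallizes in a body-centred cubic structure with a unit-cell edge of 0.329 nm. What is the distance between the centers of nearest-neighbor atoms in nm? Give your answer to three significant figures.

0.285 nm

In a BCC structure, atoms touch along the body diagonal, so √3·a = 4r; the nearest-neighbor distance equals 2r = 0.8660·a.
d = 0.8660 × 0.329 = 0.285 nm.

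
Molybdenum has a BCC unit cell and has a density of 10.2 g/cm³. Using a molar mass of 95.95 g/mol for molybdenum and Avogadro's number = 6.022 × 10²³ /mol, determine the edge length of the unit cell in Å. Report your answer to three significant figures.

3.15 Å

With Z = 2 atoms per BCC cell, a³ = Z·M/(N_A·ρ) = 2 × 95.95 / (6.022 × 10²³ × 10.20 g/cm³) = 3.124 × 10^-23 cm³.
a = (3.124 × 10^-23)^(1/3) = 3.150 × 10^-8 cm = 3.15 Å.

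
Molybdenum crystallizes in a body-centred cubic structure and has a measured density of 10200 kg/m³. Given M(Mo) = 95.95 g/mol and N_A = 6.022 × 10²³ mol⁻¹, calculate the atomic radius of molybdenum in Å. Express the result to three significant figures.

1.36 Å

For a BCC cell (Z = 2), a³ = Z·M/(N_A·ρ) = 2 × 95.95 / (6.022 × 10²³ × 10.20) = 3.124 × 10^-23 cm³, so a = 3.150 × 10^-8 cm = 3.150 Å.
Atoms touch along the body diagonal, so √3·a = 4r, so r = 0.4330 × a = 1.36 Å.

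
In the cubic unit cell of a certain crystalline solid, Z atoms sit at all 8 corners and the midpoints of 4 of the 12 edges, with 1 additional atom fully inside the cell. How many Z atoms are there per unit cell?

3

Corner atoms are shared by 8 cells (1/8 each), edge atoms by 4 (1/4 each), interior atoms are unshared.
Net atoms = 8 × 1/8 + 4 × 1/4 + 1 = 1 + 1 + 1 = 3.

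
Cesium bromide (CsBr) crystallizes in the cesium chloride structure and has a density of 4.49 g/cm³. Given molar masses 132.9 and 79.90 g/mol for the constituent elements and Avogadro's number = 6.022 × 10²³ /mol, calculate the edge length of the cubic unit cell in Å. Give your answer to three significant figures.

4.29 Å

M(CsBr) = 212.8 g/mol; Z = 1 formula unit per cell.
a³ = Z·M/(N_A·ρ) = 1 × 212.8 / (6.022 × 10²³ × 4.49) = 7.870 × 10^-23 cm³, so a = 4.285 × 10^-8 cm = 4.29 Å.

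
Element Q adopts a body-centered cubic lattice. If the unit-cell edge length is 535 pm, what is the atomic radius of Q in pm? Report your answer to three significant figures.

232 pm

In a BCC lattice, atoms touch along the body diagonal, so √3·a = 4r.
r = √3·a/4 = 1.7321 × 535 / 4 = 232 pm.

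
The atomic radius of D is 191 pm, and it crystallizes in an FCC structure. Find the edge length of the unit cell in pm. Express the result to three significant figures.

540 pm

In an FCC lattice, atoms touch along the face diagonal, so √2·a = 4r.
a = 4r/√2 = 4 × 191 / 1.4142 = 540 pm.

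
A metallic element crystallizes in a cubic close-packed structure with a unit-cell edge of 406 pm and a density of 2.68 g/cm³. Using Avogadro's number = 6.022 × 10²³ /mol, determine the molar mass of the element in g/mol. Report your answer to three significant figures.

27.0 g/mol

An FCC cell has Z = 4 atoms; a = 4.060 × 10^-8 cm.
M = ρ·N_A·a³/Z = 2.68 × 6.022 × 10²³ × 6.692 × 10^-23 / 4 = 27.0 g/mol.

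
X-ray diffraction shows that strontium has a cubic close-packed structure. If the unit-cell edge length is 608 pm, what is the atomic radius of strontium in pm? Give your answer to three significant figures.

In an FCC lattice, atoms touch along the face diagonal, so √2·a = 4r.
r = √2·a/4 = 1.4142 × 608 / 4 = 215 pm.

215 pm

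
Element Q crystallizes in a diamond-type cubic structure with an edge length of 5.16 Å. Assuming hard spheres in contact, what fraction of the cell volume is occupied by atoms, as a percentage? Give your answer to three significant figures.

34.0%

In a diamond cubic lattice nearest neighbors lie along the body diagonal with √3·a = 8r, so r = 0.2165a = 1.117 Å.
Packing fraction = Z·(4/3)πr³ / a³ = 8 × (4/3)π × (1.117)³ / (5.16)³ = 0.3401 = 34.0%.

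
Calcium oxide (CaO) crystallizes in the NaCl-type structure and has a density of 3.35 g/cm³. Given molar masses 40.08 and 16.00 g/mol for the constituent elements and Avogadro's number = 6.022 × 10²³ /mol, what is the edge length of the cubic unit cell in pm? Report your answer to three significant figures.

M(CaO) = 56.08 g/mol; Z = 4 formula units per cell.
a³ = Z·M/(N_A·ρ) = 4 × 56.08 / (6.022 × 10²³ × 3.35) = 1.112 × 10^-22 cm³, so a = 4.809 × 10^-8 cm = 481 pm.

481 pm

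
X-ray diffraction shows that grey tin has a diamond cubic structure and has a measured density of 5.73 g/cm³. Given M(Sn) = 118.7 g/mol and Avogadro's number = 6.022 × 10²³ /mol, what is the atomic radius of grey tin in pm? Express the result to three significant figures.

For a diamond cubic cell (Z = 8), a³ = Z·M/(N_A·ρ) = 8 × 118.7 / (6.022 × 10²³ × 5.730) = 2.752 × 10^-22 cm³, so a = 6.505 × 10^-8 cm = 650.5 pm.
Nearest neighbors lie along the body diagonal with √3·a = 8r, so r = 0.2165 × a = 141 pm.

141 pm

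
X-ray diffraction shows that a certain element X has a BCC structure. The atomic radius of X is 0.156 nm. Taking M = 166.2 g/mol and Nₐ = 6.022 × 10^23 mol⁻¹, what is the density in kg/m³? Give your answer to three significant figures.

In a BCC lattice, atoms touch along the body diagonal, so √3·a = 4r, giving a = 0.3603 nm = 3.603 × 10^-8 cm.
With Z = 2, ρ = Z·M/(N_A·a³) = 2 × 166.2 / (6.022 × 10²³ × 4.676 × 10^-23) = 11.80 g/cm³ = 11800 kg/m³.

11800 kg/m³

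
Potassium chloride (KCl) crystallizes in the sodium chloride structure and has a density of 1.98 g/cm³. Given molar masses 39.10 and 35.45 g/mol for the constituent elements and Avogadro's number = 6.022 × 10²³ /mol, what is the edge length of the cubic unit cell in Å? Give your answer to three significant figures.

6.30 Å

M(KCl) = 74.55 g/mol; Z = 4 formula units per cell.
a³ = Z·M/(N_A·ρ) = 4 × 74.55 / (6.022 × 10²³ × 1.98) = 2.501 × 10^-22 cm³, so a = 6.300 × 10^-8 cm = 6.30 Å.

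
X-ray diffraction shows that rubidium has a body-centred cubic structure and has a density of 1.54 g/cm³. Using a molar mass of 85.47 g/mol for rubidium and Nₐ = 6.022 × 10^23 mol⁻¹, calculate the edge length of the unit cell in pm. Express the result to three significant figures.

569 pm

With Z = 2 atoms per BCC cell, a³ = Z·M/(N_A·ρ) = 2 × 85.47 / (6.022 × 10²³ × 1.540 g/cm³) = 1.843 × 10^-22 cm³.
a = (1.843 × 10^-22)^(1/3) = 5.691 × 10^-8 cm = 569 pm.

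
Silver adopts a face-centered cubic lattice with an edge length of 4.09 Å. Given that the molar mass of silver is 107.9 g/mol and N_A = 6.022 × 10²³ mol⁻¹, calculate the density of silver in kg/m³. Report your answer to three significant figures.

An FCC unit cell contains Z = 4 atoms.
Cell volume: a³ = (4.09 Å)³ = (4.090 × 10^-8 cm)³ = 6.842 × 10^-23 cm³.
ρ = Z·M/(N_A·a³) = 4 × 107.9 / (6.022 × 10²³ × 6.842 × 10^-23) = 10.48 g/cm³ = 10500 kg/m³.

10500 kg/m³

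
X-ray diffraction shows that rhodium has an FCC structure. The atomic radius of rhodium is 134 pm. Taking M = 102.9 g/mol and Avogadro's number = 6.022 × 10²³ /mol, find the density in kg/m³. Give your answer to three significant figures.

12600 kg/m³

In an FCC lattice, atoms touch along the face diagonal, so √2·a = 4r, giving a = 379.0 pm = 3.790 × 10^-8 cm.
With Z = 4, ρ = Z·M/(N_A·a³) = 4 × 102.9 / (6.022 × 10²³ × 5.444 × 10^-23) = 12.55 g/cm³ = 12600 kg/m³.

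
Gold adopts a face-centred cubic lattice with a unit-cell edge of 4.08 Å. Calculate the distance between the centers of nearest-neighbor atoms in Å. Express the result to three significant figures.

2.88 Å

In an FCC structure, atoms touch along the face diagonal, so √2·a = 4r; the nearest-neighbor distance equals 2r = 0.7071·a.
d = 0.7071 × 4.08 = 2.88 Å.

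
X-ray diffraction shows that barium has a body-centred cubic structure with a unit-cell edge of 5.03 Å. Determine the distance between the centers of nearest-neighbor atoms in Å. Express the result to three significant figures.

4.36 Å

In a BCC structure, atoms touch along the body diagonal, so √3·a = 4r; the nearest-neighbor distance equals 2r = 0.8660·a.
d = 0.8660 × 5.03 = 4.36 Å.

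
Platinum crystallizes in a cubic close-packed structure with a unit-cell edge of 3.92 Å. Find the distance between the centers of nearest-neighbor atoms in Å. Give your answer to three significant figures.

In an FCC structure, atoms touch along the face diagonal, so √2·a = 4r; the nearest-neighbor distance equals 2r = 0.7071·a.
d = 0.7071 × 3.92 = 2.77 Å.

2.77 Å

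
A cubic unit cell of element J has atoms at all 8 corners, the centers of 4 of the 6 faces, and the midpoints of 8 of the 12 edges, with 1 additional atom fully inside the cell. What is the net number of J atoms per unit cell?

6

Corner atoms are shared by 8 cells (1/8 each), face atoms by 2 (1/2 each), edge atoms by 4 (1/4 each), interior atoms are unshared.
Net atoms = 8 × 1/8 + 4 × 1/2 + 8 × 1/4 + 1 = 1 + 2 + 2 + 1 = 6.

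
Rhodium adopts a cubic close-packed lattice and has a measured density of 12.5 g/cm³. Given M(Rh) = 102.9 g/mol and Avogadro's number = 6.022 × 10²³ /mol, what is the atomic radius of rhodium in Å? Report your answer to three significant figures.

For an FCC cell (Z = 4), a³ = Z·M/(N_A·ρ) = 4 × 102.9 / (6.022 × 10²³ × 12.50) = 5.468 × 10^-23 cm³, so a = 3.796 × 10^-8 cm = 3.796 Å.
Atoms touch along the face diagonal, so √2·a = 4r, so r = 0.3536 × a = 1.34 Å.

1.34 Å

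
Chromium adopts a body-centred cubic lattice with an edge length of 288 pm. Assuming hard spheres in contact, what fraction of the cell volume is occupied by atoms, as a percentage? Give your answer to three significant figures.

68.0%

In a BCC lattice atoms touch along the body diagonal, so √3·a = 4r, so r = 0.4330a = 124.7 pm.
Packing fraction = Z·(4/3)πr³ / a³ = 2 × (4/3)π × (124.7)³ / (288)³ = 0.6802 = 68.0%.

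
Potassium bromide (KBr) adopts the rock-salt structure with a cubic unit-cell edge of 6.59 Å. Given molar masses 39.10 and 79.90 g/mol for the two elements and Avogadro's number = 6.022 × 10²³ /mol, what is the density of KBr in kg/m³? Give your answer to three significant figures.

2760 kg/m³

The rock-salt structure contains Z = 4 formula units per cell; M(KBr) = 39.10 + 79.90 = 119.0 g/mol.
a³ = (6.590 × 10^-8 cm)³ = 2.862 × 10^-22 cm³.
ρ = 4 × 119.0 / (6.022 × 10²³ × 2.862 × 10^-22) = 2.762 g/cm³ = 2760 kg/m³.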